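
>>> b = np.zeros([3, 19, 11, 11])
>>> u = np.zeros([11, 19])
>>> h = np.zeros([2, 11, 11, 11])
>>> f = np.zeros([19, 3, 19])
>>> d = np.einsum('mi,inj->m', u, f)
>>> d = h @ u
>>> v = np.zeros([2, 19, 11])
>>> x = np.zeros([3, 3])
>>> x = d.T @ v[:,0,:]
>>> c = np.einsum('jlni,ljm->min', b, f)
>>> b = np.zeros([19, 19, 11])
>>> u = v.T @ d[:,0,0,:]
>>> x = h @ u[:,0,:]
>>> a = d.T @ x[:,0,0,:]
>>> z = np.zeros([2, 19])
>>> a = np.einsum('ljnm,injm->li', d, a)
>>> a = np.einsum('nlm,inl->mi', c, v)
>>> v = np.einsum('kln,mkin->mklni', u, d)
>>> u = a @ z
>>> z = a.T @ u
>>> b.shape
(19, 19, 11)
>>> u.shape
(11, 19)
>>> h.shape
(2, 11, 11, 11)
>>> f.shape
(19, 3, 19)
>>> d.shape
(2, 11, 11, 19)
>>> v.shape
(2, 11, 19, 19, 11)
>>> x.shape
(2, 11, 11, 19)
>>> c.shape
(19, 11, 11)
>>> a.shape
(11, 2)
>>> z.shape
(2, 19)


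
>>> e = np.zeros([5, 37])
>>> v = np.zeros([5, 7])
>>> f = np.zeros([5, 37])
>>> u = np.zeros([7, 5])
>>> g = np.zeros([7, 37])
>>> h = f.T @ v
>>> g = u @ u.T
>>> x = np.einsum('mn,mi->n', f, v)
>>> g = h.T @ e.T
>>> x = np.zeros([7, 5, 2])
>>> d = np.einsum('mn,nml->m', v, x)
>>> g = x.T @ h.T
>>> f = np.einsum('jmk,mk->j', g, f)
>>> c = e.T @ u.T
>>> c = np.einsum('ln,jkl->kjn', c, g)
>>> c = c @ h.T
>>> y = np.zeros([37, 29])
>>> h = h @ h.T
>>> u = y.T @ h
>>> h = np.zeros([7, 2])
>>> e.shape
(5, 37)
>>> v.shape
(5, 7)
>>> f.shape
(2,)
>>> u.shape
(29, 37)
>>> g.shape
(2, 5, 37)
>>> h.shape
(7, 2)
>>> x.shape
(7, 5, 2)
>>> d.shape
(5,)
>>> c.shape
(5, 2, 37)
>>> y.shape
(37, 29)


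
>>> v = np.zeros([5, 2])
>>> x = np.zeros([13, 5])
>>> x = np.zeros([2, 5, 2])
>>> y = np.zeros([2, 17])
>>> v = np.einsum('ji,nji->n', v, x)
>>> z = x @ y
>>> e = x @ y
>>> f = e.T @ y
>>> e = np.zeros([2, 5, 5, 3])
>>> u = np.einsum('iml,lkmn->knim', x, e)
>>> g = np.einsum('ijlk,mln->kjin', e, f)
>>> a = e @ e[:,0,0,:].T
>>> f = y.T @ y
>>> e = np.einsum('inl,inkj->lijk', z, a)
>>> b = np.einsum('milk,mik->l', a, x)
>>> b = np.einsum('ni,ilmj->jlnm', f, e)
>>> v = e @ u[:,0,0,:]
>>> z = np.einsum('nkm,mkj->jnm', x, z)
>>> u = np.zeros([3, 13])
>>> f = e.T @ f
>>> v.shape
(17, 2, 2, 5)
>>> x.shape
(2, 5, 2)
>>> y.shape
(2, 17)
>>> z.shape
(17, 2, 2)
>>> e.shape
(17, 2, 2, 5)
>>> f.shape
(5, 2, 2, 17)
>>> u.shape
(3, 13)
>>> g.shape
(3, 5, 2, 17)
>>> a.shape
(2, 5, 5, 2)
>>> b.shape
(5, 2, 17, 2)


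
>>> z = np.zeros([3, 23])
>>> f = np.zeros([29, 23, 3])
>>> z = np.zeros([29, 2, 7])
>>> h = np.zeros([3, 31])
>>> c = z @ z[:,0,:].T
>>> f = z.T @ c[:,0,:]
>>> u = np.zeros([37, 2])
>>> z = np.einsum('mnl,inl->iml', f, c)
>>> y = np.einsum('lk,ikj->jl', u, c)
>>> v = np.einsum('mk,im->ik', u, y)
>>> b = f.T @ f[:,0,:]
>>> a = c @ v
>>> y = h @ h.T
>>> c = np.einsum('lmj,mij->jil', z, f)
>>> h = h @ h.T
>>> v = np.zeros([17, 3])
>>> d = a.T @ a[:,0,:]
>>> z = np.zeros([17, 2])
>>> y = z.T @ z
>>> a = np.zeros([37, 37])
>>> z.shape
(17, 2)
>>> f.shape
(7, 2, 29)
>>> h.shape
(3, 3)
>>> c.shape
(29, 2, 29)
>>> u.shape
(37, 2)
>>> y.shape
(2, 2)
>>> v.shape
(17, 3)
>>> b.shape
(29, 2, 29)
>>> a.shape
(37, 37)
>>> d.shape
(2, 2, 2)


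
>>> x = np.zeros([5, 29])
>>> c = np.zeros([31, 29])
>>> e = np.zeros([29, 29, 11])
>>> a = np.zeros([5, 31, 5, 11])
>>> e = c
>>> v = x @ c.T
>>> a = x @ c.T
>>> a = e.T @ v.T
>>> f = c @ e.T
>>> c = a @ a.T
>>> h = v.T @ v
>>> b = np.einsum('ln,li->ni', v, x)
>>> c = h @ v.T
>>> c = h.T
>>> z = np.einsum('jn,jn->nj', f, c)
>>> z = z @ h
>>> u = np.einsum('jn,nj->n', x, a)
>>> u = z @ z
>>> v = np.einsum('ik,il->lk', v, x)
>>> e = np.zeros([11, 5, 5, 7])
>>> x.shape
(5, 29)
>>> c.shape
(31, 31)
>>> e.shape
(11, 5, 5, 7)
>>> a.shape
(29, 5)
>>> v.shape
(29, 31)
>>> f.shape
(31, 31)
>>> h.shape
(31, 31)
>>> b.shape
(31, 29)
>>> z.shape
(31, 31)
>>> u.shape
(31, 31)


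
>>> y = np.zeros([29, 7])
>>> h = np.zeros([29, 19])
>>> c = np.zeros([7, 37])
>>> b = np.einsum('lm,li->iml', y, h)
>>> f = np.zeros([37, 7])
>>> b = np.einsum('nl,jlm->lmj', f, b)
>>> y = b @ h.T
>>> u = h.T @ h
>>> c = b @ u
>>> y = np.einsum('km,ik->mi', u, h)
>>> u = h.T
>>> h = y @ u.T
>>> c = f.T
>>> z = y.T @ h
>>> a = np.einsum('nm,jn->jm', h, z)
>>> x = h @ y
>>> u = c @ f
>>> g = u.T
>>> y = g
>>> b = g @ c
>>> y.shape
(7, 7)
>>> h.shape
(19, 19)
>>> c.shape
(7, 37)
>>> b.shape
(7, 37)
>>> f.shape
(37, 7)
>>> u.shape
(7, 7)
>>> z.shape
(29, 19)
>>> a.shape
(29, 19)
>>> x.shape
(19, 29)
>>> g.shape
(7, 7)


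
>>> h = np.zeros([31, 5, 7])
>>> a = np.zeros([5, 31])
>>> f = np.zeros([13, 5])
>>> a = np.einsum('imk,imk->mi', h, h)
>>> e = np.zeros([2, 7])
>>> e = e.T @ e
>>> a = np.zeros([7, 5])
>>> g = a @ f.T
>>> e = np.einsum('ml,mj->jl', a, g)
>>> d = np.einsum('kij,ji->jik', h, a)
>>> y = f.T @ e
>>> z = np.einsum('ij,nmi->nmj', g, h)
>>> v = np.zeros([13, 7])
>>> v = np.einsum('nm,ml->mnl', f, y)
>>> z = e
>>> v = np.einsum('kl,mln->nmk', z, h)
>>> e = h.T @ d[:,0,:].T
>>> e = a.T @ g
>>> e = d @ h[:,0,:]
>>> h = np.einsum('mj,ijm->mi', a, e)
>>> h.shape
(7, 7)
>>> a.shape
(7, 5)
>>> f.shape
(13, 5)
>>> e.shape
(7, 5, 7)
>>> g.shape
(7, 13)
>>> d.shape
(7, 5, 31)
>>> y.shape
(5, 5)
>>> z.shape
(13, 5)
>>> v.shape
(7, 31, 13)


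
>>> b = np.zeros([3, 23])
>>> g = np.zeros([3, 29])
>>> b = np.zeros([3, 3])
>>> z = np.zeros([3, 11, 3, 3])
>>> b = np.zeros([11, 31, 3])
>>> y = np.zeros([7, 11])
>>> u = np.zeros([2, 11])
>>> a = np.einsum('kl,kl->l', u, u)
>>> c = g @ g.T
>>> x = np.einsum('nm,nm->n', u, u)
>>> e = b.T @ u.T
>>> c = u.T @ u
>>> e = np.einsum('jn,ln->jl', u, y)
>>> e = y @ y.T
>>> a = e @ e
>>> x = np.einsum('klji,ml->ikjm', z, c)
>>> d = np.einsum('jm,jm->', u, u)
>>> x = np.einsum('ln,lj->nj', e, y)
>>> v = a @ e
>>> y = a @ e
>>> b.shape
(11, 31, 3)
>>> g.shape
(3, 29)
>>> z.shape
(3, 11, 3, 3)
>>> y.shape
(7, 7)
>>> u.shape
(2, 11)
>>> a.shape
(7, 7)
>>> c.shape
(11, 11)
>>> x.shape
(7, 11)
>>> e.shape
(7, 7)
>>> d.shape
()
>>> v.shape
(7, 7)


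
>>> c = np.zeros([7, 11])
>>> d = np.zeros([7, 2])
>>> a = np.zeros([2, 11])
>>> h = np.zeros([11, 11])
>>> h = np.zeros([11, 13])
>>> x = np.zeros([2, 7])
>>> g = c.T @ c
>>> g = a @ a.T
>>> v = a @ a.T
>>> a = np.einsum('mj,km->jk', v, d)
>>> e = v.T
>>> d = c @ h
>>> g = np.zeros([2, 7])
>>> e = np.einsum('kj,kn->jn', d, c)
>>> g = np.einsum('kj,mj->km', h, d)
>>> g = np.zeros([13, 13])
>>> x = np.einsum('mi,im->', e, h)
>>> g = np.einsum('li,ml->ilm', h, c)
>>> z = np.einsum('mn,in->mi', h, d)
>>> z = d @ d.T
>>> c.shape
(7, 11)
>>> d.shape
(7, 13)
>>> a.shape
(2, 7)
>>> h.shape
(11, 13)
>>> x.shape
()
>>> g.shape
(13, 11, 7)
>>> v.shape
(2, 2)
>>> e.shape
(13, 11)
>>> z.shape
(7, 7)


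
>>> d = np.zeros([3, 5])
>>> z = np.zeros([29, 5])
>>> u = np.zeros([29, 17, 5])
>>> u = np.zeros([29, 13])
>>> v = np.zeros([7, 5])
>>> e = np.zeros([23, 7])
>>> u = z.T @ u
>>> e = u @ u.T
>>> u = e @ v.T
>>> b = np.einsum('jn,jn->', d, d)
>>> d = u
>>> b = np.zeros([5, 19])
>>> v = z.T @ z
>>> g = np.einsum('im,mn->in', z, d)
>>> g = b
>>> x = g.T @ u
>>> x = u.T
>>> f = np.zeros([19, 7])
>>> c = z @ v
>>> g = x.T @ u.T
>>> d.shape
(5, 7)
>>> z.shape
(29, 5)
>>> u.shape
(5, 7)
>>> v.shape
(5, 5)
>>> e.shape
(5, 5)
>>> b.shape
(5, 19)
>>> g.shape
(5, 5)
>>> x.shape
(7, 5)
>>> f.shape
(19, 7)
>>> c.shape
(29, 5)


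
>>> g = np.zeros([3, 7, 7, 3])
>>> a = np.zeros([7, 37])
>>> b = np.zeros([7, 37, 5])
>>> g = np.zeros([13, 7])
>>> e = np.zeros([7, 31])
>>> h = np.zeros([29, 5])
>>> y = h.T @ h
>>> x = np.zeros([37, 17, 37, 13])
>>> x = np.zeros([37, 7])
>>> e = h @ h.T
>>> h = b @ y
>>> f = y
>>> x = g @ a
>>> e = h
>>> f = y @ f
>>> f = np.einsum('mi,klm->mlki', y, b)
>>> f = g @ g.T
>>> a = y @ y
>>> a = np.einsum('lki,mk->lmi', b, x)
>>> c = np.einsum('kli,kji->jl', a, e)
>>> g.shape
(13, 7)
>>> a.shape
(7, 13, 5)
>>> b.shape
(7, 37, 5)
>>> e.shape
(7, 37, 5)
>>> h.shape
(7, 37, 5)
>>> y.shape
(5, 5)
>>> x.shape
(13, 37)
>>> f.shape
(13, 13)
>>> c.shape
(37, 13)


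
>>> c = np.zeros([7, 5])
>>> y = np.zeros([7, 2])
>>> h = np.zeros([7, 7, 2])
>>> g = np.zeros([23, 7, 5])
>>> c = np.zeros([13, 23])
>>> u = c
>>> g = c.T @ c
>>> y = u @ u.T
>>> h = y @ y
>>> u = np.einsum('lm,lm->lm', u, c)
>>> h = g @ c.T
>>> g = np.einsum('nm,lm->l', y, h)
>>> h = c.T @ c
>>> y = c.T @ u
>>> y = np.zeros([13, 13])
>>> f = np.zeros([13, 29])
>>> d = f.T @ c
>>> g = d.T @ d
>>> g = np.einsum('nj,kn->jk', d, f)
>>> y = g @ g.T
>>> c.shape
(13, 23)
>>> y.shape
(23, 23)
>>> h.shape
(23, 23)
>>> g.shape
(23, 13)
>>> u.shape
(13, 23)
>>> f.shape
(13, 29)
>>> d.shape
(29, 23)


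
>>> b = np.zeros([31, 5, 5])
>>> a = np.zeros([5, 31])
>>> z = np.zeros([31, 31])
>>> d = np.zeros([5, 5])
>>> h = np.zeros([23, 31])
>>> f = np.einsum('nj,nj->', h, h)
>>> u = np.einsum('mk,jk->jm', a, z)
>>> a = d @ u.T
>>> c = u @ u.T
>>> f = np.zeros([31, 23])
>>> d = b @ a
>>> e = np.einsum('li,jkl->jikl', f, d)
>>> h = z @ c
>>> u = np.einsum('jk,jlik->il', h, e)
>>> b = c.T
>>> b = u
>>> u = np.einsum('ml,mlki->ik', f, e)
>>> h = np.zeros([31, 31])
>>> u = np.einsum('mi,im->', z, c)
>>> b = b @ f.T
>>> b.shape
(5, 31)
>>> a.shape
(5, 31)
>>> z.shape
(31, 31)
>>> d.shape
(31, 5, 31)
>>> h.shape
(31, 31)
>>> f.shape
(31, 23)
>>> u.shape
()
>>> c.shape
(31, 31)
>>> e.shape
(31, 23, 5, 31)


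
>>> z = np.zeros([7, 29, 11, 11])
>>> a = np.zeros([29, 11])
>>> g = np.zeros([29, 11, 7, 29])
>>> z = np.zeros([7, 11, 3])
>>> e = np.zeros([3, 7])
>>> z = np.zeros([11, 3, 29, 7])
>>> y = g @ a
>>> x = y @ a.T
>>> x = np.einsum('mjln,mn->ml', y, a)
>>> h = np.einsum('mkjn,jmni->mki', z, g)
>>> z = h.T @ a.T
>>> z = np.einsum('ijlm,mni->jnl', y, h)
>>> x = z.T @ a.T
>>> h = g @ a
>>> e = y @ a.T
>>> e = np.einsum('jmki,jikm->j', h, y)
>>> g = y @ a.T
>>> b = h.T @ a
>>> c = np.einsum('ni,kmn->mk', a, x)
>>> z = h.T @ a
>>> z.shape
(11, 7, 11, 11)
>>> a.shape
(29, 11)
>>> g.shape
(29, 11, 7, 29)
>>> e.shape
(29,)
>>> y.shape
(29, 11, 7, 11)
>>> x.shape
(7, 3, 29)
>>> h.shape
(29, 11, 7, 11)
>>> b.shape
(11, 7, 11, 11)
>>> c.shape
(3, 7)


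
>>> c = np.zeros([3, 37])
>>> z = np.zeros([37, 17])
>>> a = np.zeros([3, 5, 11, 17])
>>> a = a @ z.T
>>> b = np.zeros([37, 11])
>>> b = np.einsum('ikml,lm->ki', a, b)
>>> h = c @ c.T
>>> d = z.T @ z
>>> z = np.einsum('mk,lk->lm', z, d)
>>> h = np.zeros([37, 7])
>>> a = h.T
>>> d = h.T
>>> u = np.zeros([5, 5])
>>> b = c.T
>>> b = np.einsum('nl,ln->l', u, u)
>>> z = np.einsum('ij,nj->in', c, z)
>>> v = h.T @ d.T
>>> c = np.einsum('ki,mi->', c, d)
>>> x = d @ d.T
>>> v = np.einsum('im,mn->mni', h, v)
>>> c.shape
()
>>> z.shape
(3, 17)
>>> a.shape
(7, 37)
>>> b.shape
(5,)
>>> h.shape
(37, 7)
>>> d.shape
(7, 37)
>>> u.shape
(5, 5)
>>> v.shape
(7, 7, 37)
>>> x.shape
(7, 7)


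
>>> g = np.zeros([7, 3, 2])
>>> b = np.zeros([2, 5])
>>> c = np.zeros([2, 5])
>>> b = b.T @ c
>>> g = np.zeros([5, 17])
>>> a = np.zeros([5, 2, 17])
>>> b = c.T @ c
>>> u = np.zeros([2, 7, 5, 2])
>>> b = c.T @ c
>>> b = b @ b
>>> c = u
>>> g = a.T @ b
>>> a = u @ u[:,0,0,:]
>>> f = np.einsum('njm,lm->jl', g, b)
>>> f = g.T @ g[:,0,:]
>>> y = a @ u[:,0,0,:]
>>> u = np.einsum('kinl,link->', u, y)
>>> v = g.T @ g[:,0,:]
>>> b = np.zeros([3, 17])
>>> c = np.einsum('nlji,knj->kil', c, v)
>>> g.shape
(17, 2, 5)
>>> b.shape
(3, 17)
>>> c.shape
(5, 2, 7)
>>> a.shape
(2, 7, 5, 2)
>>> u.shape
()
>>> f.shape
(5, 2, 5)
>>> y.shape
(2, 7, 5, 2)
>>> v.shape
(5, 2, 5)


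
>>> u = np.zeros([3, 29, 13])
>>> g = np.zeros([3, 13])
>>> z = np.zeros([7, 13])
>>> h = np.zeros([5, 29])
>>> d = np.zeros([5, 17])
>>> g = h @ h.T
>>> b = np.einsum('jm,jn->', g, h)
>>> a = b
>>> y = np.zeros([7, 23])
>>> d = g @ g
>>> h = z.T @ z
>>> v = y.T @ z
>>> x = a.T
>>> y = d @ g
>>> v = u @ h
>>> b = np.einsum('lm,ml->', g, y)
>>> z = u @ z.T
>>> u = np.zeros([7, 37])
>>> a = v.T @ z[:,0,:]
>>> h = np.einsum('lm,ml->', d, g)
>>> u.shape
(7, 37)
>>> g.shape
(5, 5)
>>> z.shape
(3, 29, 7)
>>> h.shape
()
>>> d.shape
(5, 5)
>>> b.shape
()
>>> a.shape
(13, 29, 7)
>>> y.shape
(5, 5)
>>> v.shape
(3, 29, 13)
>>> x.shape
()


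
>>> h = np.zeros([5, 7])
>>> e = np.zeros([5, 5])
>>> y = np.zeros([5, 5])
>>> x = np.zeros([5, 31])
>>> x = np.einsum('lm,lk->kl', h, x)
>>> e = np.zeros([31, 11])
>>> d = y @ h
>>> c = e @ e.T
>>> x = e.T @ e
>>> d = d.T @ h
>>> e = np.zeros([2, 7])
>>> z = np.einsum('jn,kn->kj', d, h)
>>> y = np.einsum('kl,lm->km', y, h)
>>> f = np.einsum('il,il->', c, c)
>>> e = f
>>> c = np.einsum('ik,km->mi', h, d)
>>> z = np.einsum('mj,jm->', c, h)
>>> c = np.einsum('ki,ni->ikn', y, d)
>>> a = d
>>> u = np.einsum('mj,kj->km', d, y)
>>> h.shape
(5, 7)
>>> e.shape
()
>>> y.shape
(5, 7)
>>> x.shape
(11, 11)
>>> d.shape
(7, 7)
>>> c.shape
(7, 5, 7)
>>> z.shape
()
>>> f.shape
()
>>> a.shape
(7, 7)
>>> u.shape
(5, 7)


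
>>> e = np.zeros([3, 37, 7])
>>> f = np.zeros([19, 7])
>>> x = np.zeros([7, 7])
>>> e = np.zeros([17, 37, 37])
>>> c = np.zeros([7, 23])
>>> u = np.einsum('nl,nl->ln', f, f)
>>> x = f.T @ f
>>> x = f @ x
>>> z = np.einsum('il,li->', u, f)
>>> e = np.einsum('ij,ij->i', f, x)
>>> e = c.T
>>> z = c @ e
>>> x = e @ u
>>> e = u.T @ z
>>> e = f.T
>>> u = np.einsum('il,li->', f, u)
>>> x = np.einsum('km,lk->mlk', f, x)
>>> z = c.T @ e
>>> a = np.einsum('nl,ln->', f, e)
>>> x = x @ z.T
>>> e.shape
(7, 19)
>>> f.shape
(19, 7)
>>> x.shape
(7, 23, 23)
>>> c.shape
(7, 23)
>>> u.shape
()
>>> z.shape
(23, 19)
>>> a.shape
()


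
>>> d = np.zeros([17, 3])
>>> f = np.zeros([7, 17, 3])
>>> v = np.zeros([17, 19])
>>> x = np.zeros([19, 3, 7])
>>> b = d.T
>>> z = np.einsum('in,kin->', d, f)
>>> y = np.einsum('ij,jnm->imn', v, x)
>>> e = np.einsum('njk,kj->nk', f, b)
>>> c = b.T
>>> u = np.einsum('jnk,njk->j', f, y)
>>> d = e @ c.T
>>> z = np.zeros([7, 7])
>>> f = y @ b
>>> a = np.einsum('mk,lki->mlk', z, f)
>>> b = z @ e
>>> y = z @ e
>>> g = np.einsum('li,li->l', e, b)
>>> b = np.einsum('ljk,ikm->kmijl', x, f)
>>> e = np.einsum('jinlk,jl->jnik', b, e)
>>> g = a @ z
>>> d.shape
(7, 17)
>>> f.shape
(17, 7, 17)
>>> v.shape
(17, 19)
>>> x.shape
(19, 3, 7)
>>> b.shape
(7, 17, 17, 3, 19)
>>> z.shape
(7, 7)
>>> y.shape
(7, 3)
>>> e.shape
(7, 17, 17, 19)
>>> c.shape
(17, 3)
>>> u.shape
(7,)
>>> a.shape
(7, 17, 7)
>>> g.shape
(7, 17, 7)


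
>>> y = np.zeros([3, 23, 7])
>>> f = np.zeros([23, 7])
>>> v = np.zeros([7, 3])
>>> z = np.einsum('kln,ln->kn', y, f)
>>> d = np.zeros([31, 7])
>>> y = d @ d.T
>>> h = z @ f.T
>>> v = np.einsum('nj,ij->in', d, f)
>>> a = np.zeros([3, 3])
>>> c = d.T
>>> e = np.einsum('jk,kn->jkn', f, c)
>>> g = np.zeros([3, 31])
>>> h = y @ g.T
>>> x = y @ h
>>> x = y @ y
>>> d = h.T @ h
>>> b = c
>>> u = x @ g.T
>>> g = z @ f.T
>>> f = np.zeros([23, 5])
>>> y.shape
(31, 31)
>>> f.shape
(23, 5)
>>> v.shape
(23, 31)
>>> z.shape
(3, 7)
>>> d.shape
(3, 3)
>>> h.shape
(31, 3)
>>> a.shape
(3, 3)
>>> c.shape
(7, 31)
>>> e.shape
(23, 7, 31)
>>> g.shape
(3, 23)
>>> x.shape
(31, 31)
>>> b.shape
(7, 31)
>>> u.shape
(31, 3)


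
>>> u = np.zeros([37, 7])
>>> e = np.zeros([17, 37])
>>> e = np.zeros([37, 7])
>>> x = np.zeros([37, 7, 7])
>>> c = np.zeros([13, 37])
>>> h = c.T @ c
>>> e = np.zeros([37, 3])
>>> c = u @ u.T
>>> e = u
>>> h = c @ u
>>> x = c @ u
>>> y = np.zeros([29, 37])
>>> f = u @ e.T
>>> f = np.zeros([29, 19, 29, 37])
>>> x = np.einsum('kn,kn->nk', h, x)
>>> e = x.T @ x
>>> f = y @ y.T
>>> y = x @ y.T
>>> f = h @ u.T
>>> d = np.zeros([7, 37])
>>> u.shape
(37, 7)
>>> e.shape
(37, 37)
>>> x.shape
(7, 37)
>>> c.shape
(37, 37)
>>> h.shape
(37, 7)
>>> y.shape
(7, 29)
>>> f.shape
(37, 37)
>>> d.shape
(7, 37)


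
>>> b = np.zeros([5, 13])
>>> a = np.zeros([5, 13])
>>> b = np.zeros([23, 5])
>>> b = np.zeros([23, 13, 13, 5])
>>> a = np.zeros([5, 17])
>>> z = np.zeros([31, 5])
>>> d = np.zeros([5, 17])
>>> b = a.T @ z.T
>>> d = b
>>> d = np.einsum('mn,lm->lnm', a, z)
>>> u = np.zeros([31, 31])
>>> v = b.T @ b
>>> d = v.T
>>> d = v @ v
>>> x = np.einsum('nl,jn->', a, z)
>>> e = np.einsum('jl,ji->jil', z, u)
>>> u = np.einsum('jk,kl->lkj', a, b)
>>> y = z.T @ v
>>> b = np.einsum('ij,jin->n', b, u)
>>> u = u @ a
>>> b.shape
(5,)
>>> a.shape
(5, 17)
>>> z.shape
(31, 5)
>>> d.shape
(31, 31)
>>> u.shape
(31, 17, 17)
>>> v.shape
(31, 31)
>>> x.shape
()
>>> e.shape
(31, 31, 5)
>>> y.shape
(5, 31)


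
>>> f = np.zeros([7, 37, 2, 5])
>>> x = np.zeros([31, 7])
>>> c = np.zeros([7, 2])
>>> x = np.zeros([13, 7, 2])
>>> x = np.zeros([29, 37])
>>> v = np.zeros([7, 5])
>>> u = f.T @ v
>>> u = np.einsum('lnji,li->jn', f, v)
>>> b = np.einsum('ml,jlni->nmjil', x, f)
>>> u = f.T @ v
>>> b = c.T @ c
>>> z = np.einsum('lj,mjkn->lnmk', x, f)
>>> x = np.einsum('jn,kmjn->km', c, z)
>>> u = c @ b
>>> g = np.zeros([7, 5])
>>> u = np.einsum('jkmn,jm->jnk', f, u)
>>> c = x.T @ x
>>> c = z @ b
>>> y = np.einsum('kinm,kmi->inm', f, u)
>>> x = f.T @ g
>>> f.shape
(7, 37, 2, 5)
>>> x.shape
(5, 2, 37, 5)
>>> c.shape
(29, 5, 7, 2)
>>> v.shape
(7, 5)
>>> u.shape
(7, 5, 37)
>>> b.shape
(2, 2)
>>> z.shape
(29, 5, 7, 2)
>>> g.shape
(7, 5)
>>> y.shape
(37, 2, 5)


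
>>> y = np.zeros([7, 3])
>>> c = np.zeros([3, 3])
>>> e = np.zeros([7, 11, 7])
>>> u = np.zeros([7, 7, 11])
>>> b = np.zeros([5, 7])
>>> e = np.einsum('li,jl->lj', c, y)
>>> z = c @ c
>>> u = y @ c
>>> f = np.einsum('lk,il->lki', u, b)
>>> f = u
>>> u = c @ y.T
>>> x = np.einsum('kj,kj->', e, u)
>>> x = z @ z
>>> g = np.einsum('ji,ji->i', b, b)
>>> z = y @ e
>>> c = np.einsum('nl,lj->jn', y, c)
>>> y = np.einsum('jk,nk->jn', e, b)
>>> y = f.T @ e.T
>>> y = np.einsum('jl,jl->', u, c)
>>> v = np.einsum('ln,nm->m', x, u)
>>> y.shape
()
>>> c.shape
(3, 7)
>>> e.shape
(3, 7)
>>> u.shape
(3, 7)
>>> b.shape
(5, 7)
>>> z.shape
(7, 7)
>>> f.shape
(7, 3)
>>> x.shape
(3, 3)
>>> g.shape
(7,)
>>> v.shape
(7,)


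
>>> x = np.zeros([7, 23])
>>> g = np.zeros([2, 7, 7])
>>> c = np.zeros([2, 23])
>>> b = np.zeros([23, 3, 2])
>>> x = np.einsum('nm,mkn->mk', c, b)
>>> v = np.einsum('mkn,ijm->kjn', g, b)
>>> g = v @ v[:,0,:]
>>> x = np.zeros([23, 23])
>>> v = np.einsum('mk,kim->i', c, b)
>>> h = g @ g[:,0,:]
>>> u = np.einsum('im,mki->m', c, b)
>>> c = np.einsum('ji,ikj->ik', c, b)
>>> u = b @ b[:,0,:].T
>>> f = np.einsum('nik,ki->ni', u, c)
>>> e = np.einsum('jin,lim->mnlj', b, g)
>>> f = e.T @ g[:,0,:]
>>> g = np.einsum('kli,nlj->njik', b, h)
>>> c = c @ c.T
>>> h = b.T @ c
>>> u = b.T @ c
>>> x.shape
(23, 23)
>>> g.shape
(7, 7, 2, 23)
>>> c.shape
(23, 23)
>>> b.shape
(23, 3, 2)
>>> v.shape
(3,)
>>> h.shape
(2, 3, 23)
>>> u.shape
(2, 3, 23)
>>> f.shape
(23, 7, 2, 7)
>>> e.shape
(7, 2, 7, 23)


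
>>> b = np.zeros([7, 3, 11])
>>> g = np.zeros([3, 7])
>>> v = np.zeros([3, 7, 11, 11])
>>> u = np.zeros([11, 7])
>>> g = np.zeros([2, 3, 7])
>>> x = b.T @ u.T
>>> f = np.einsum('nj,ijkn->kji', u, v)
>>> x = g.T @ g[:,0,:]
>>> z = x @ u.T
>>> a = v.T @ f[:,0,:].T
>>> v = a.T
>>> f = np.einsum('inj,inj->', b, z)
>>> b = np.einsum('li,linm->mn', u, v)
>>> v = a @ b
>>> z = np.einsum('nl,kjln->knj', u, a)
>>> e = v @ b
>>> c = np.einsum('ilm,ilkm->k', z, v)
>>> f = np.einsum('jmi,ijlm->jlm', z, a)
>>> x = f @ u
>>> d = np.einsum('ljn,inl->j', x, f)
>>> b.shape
(11, 11)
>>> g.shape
(2, 3, 7)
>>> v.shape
(11, 11, 7, 11)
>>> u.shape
(11, 7)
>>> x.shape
(11, 7, 7)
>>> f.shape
(11, 7, 11)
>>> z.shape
(11, 11, 11)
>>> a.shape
(11, 11, 7, 11)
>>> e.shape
(11, 11, 7, 11)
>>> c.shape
(7,)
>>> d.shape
(7,)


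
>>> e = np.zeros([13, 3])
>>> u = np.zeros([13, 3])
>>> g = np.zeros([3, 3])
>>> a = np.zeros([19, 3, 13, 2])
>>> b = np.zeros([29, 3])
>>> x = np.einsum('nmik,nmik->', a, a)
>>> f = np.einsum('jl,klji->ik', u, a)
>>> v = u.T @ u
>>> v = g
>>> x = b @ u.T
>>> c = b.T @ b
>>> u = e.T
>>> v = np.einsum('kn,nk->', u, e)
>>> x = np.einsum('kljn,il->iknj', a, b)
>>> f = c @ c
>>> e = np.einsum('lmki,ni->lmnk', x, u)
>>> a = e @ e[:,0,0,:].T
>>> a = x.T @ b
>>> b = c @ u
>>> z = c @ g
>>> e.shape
(29, 19, 3, 2)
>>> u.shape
(3, 13)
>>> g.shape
(3, 3)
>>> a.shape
(13, 2, 19, 3)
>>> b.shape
(3, 13)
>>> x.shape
(29, 19, 2, 13)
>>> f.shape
(3, 3)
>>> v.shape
()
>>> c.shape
(3, 3)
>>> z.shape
(3, 3)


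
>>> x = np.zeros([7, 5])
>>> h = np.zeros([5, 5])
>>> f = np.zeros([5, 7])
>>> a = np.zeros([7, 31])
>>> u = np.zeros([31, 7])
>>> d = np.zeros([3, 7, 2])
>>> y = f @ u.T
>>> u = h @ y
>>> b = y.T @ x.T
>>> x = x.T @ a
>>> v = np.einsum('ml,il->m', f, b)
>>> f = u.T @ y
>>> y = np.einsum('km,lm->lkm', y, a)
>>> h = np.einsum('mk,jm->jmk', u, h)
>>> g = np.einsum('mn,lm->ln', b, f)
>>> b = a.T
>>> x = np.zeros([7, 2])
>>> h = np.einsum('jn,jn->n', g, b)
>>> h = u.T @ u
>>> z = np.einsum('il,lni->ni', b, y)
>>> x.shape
(7, 2)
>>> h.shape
(31, 31)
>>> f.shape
(31, 31)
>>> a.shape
(7, 31)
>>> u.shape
(5, 31)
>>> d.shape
(3, 7, 2)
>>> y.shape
(7, 5, 31)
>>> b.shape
(31, 7)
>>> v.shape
(5,)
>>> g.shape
(31, 7)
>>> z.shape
(5, 31)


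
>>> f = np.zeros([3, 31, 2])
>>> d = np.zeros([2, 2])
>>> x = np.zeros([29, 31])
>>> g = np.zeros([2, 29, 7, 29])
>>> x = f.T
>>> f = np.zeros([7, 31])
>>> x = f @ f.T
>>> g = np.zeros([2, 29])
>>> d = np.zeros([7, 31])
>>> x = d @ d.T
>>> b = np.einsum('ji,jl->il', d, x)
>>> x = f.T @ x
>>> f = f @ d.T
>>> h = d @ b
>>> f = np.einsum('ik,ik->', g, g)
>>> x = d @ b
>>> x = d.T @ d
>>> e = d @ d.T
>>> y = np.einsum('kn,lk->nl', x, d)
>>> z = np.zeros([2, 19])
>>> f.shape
()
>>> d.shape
(7, 31)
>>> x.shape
(31, 31)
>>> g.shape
(2, 29)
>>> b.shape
(31, 7)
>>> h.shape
(7, 7)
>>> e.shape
(7, 7)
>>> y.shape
(31, 7)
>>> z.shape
(2, 19)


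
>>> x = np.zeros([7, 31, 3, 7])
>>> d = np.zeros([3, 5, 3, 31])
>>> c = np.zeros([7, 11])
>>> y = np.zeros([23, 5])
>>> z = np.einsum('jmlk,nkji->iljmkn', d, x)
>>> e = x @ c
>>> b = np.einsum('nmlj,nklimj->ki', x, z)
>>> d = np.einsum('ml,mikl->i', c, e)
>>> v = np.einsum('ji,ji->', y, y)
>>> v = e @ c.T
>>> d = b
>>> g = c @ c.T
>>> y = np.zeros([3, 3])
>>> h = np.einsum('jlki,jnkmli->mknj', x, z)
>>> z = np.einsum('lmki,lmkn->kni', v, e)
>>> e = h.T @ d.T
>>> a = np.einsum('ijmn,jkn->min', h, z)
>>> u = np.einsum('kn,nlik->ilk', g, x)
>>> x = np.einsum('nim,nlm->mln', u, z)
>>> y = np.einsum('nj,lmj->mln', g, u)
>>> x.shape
(7, 11, 3)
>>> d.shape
(3, 5)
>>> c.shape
(7, 11)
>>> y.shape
(31, 3, 7)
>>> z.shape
(3, 11, 7)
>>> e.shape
(7, 3, 3, 3)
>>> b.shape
(3, 5)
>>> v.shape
(7, 31, 3, 7)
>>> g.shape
(7, 7)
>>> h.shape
(5, 3, 3, 7)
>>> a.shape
(3, 5, 7)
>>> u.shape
(3, 31, 7)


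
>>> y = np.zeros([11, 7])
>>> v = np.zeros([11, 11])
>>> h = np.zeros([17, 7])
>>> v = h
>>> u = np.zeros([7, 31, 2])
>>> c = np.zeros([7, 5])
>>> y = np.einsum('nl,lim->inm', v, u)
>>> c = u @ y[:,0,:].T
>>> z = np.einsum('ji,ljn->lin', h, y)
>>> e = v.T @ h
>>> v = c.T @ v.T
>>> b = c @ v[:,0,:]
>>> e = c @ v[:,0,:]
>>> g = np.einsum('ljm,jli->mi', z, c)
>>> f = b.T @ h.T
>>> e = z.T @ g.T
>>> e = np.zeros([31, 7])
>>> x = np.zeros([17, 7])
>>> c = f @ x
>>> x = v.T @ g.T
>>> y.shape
(31, 17, 2)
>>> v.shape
(31, 31, 17)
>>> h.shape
(17, 7)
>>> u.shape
(7, 31, 2)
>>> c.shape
(17, 31, 7)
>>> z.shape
(31, 7, 2)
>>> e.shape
(31, 7)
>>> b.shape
(7, 31, 17)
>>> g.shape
(2, 31)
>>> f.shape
(17, 31, 17)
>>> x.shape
(17, 31, 2)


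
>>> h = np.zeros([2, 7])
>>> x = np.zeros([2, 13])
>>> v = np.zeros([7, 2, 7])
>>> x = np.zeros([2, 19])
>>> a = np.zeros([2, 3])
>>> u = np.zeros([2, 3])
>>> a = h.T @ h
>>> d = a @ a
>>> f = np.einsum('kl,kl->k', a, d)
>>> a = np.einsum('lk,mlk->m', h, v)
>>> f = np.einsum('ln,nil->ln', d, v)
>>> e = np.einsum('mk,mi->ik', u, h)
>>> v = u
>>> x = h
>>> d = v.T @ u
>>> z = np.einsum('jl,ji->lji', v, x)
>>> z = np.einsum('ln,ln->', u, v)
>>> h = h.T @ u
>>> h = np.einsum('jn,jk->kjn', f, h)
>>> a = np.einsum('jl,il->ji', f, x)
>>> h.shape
(3, 7, 7)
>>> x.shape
(2, 7)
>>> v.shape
(2, 3)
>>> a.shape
(7, 2)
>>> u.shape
(2, 3)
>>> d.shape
(3, 3)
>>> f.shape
(7, 7)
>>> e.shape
(7, 3)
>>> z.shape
()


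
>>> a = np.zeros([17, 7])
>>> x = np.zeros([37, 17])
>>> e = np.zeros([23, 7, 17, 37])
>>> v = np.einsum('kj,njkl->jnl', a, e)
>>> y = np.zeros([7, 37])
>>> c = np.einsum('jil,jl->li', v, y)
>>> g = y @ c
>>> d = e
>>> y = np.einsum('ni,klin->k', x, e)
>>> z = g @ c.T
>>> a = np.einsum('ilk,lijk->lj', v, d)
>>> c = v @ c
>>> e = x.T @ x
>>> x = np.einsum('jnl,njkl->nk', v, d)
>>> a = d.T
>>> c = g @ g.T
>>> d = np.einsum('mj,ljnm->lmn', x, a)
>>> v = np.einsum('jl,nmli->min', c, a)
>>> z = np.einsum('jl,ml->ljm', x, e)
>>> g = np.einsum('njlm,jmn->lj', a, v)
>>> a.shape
(37, 17, 7, 23)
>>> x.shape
(23, 17)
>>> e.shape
(17, 17)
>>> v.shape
(17, 23, 37)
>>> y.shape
(23,)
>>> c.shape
(7, 7)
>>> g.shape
(7, 17)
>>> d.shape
(37, 23, 7)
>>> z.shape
(17, 23, 17)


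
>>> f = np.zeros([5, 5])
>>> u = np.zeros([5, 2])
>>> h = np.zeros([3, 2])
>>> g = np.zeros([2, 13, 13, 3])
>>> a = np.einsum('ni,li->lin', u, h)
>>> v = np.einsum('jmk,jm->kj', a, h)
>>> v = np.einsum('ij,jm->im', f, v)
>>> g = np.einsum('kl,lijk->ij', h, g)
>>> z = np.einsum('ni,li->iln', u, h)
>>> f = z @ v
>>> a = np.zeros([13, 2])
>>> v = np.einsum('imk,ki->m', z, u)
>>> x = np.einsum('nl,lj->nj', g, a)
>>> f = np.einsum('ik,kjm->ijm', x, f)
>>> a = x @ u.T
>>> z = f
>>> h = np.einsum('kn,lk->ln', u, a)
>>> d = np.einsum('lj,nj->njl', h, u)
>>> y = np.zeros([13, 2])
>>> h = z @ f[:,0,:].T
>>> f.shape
(13, 3, 3)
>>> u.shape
(5, 2)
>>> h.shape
(13, 3, 13)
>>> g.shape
(13, 13)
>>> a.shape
(13, 5)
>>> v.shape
(3,)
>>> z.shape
(13, 3, 3)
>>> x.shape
(13, 2)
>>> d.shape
(5, 2, 13)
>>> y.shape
(13, 2)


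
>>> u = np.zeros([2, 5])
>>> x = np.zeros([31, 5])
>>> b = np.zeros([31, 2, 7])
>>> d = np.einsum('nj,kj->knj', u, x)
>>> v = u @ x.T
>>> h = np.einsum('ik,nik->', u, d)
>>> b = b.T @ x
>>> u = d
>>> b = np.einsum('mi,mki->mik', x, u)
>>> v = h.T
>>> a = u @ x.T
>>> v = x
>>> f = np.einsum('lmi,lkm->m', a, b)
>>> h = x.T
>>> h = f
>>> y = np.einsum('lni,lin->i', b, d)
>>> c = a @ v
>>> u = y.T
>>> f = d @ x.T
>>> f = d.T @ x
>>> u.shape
(2,)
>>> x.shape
(31, 5)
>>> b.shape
(31, 5, 2)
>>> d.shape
(31, 2, 5)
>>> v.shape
(31, 5)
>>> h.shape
(2,)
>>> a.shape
(31, 2, 31)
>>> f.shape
(5, 2, 5)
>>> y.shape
(2,)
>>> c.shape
(31, 2, 5)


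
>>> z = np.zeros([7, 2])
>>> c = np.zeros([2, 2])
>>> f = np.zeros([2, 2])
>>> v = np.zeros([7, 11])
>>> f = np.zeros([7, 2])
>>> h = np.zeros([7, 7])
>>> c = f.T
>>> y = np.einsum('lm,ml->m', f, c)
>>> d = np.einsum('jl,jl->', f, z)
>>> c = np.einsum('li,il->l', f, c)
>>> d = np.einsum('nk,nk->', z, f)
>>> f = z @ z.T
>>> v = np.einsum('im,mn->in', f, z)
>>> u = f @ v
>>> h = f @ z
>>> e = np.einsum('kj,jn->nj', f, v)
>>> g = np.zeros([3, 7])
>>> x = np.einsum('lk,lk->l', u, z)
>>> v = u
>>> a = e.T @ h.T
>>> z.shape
(7, 2)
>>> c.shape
(7,)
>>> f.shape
(7, 7)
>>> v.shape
(7, 2)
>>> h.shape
(7, 2)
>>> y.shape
(2,)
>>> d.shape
()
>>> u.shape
(7, 2)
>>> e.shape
(2, 7)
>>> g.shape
(3, 7)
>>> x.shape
(7,)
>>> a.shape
(7, 7)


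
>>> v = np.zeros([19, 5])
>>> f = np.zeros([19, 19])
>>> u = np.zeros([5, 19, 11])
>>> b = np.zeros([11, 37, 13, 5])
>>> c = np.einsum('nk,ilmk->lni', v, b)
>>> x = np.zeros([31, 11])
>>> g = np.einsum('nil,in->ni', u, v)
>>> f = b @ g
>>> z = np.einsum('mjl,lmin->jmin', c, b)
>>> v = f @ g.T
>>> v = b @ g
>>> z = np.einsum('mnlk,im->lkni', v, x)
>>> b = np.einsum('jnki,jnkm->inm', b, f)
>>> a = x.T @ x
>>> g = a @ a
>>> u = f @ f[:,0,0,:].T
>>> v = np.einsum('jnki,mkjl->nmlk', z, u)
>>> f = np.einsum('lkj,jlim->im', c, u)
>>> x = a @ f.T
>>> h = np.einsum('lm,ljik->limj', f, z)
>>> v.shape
(19, 11, 11, 37)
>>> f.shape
(13, 11)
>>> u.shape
(11, 37, 13, 11)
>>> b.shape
(5, 37, 19)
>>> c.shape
(37, 19, 11)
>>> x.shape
(11, 13)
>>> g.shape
(11, 11)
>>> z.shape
(13, 19, 37, 31)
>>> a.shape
(11, 11)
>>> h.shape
(13, 37, 11, 19)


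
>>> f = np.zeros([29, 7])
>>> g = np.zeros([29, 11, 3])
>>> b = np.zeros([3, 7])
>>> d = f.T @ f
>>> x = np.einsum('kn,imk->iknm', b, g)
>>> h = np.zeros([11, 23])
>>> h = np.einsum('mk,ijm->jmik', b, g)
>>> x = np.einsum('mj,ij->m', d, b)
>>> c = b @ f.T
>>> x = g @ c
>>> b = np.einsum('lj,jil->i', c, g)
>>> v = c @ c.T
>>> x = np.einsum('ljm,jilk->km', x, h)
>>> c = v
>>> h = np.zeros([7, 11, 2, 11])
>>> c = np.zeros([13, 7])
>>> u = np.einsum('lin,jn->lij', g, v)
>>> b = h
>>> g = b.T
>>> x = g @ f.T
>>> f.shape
(29, 7)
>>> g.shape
(11, 2, 11, 7)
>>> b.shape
(7, 11, 2, 11)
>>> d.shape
(7, 7)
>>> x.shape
(11, 2, 11, 29)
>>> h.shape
(7, 11, 2, 11)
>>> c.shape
(13, 7)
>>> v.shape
(3, 3)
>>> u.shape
(29, 11, 3)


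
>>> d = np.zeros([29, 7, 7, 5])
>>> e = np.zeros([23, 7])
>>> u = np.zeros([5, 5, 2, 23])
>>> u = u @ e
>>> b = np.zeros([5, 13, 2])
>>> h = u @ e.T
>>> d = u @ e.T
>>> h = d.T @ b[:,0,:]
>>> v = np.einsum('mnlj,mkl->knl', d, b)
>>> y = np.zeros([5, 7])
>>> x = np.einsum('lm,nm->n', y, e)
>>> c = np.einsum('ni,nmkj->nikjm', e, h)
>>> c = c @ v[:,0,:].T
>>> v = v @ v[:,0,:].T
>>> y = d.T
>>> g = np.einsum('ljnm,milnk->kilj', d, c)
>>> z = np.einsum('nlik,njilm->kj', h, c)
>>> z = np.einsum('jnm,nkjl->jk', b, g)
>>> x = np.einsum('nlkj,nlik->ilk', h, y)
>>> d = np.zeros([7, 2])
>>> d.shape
(7, 2)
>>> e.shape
(23, 7)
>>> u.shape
(5, 5, 2, 7)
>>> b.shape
(5, 13, 2)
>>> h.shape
(23, 2, 5, 2)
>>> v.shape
(13, 5, 13)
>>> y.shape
(23, 2, 5, 5)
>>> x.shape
(5, 2, 5)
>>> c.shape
(23, 7, 5, 2, 13)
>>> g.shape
(13, 7, 5, 5)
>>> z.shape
(5, 7)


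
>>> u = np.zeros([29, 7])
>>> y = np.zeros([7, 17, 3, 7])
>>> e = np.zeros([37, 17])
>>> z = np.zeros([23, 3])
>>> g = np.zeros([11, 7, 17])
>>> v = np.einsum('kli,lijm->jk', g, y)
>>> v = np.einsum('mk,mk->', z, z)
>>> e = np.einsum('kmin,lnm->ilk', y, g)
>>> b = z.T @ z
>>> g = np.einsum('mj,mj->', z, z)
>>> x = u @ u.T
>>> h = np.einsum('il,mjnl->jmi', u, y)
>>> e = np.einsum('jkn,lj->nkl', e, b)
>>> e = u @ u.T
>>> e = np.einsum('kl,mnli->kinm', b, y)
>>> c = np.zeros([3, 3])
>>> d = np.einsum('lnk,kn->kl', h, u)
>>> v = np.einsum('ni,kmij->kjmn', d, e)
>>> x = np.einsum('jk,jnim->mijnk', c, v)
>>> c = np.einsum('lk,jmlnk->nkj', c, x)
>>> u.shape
(29, 7)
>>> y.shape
(7, 17, 3, 7)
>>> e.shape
(3, 7, 17, 7)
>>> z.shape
(23, 3)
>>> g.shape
()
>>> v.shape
(3, 7, 7, 29)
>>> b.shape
(3, 3)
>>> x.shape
(29, 7, 3, 7, 3)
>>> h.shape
(17, 7, 29)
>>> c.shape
(7, 3, 29)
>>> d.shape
(29, 17)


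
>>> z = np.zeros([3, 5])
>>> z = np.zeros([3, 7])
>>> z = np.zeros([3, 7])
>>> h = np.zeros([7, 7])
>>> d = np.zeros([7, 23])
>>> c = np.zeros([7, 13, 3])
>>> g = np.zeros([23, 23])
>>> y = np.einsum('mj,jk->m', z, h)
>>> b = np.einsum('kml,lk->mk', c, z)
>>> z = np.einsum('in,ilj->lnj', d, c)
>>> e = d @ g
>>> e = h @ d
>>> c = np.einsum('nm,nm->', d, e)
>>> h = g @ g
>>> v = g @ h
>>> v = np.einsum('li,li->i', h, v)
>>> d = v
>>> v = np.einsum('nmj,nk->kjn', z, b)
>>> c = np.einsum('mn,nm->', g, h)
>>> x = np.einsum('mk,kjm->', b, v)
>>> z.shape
(13, 23, 3)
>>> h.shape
(23, 23)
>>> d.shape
(23,)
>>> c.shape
()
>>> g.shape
(23, 23)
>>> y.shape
(3,)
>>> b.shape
(13, 7)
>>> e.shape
(7, 23)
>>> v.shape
(7, 3, 13)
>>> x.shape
()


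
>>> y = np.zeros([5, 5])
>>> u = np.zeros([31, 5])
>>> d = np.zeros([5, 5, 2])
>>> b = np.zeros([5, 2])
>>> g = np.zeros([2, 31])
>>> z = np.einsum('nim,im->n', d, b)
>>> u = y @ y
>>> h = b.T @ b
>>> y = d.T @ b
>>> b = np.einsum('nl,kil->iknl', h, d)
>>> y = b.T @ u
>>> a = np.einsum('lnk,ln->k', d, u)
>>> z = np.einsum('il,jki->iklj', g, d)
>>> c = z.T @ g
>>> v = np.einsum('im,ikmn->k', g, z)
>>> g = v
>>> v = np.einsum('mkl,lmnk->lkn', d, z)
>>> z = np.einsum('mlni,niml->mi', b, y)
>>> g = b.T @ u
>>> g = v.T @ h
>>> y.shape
(2, 2, 5, 5)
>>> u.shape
(5, 5)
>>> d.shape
(5, 5, 2)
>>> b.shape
(5, 5, 2, 2)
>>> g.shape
(31, 5, 2)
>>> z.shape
(5, 2)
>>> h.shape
(2, 2)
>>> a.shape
(2,)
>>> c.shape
(5, 31, 5, 31)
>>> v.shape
(2, 5, 31)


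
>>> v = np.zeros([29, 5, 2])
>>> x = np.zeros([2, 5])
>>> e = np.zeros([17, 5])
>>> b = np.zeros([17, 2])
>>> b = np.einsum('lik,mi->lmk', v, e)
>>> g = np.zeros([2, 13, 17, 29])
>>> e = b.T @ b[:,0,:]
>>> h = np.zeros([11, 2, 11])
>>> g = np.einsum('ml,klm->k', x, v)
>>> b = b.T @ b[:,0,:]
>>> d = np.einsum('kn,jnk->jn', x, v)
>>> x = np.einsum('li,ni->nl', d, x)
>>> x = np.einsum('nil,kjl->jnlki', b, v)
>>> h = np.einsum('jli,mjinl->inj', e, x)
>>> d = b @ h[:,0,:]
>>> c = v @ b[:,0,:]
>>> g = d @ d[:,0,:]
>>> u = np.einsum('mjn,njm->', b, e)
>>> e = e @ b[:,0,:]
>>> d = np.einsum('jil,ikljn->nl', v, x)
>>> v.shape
(29, 5, 2)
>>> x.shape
(5, 2, 2, 29, 17)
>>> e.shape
(2, 17, 2)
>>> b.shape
(2, 17, 2)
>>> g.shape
(2, 17, 2)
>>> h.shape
(2, 29, 2)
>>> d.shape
(17, 2)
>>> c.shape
(29, 5, 2)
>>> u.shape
()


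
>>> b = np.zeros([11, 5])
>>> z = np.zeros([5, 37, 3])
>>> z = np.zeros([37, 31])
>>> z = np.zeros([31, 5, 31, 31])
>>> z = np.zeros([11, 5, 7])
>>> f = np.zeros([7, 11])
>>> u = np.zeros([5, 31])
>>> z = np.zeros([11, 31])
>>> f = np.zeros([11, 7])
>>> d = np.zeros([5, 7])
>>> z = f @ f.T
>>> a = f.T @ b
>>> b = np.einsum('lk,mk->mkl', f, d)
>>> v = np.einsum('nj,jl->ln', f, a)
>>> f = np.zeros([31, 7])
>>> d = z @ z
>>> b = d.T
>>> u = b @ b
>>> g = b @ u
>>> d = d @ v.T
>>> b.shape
(11, 11)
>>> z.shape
(11, 11)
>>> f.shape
(31, 7)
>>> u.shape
(11, 11)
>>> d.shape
(11, 5)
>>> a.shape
(7, 5)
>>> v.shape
(5, 11)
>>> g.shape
(11, 11)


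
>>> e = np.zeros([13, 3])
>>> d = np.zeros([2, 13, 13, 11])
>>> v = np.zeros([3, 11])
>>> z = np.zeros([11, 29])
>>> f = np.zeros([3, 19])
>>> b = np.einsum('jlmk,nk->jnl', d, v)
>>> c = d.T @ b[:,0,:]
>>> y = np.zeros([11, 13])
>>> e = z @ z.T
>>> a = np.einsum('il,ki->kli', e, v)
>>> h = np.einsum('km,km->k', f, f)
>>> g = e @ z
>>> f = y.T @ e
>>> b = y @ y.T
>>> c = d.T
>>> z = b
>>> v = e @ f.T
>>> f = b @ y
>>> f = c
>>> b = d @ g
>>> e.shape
(11, 11)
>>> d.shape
(2, 13, 13, 11)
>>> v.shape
(11, 13)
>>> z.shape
(11, 11)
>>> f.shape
(11, 13, 13, 2)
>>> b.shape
(2, 13, 13, 29)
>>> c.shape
(11, 13, 13, 2)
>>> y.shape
(11, 13)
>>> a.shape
(3, 11, 11)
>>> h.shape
(3,)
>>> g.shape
(11, 29)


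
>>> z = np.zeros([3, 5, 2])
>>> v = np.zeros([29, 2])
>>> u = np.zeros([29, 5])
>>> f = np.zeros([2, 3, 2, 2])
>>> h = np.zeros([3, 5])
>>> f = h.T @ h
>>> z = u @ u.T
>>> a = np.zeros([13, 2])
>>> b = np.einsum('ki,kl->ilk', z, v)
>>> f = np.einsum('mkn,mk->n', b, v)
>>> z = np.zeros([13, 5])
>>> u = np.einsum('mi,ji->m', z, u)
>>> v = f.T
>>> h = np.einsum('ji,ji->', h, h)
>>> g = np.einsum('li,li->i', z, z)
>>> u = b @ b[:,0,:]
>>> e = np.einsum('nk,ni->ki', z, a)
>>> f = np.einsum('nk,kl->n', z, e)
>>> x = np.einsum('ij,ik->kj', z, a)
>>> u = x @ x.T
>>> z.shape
(13, 5)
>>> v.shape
(29,)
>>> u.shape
(2, 2)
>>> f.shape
(13,)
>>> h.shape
()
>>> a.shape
(13, 2)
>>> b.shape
(29, 2, 29)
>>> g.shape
(5,)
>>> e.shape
(5, 2)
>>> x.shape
(2, 5)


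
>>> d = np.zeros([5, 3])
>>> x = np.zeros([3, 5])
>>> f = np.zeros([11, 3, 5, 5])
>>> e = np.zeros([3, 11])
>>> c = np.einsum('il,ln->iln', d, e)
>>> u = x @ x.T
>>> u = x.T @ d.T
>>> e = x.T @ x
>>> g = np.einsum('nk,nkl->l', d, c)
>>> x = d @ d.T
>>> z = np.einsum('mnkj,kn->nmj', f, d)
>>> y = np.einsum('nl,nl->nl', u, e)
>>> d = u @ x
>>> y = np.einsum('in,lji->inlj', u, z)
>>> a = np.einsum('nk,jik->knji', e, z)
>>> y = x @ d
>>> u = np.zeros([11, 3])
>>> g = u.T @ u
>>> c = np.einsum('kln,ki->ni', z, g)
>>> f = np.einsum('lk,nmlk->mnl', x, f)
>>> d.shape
(5, 5)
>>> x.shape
(5, 5)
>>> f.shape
(3, 11, 5)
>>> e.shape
(5, 5)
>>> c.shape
(5, 3)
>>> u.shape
(11, 3)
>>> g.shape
(3, 3)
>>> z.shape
(3, 11, 5)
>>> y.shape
(5, 5)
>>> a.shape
(5, 5, 3, 11)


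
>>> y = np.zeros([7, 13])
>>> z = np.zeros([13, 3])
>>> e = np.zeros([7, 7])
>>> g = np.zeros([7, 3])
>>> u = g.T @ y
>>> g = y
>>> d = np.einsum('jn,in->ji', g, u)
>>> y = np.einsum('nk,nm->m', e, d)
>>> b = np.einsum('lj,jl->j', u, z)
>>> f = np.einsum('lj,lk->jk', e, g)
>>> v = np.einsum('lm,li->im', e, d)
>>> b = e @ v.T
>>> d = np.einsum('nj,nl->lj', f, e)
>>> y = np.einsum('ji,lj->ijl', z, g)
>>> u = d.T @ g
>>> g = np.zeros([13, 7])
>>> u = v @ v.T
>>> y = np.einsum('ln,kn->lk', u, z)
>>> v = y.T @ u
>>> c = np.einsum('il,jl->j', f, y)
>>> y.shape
(3, 13)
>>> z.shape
(13, 3)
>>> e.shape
(7, 7)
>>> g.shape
(13, 7)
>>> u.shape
(3, 3)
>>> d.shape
(7, 13)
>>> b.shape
(7, 3)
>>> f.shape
(7, 13)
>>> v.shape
(13, 3)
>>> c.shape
(3,)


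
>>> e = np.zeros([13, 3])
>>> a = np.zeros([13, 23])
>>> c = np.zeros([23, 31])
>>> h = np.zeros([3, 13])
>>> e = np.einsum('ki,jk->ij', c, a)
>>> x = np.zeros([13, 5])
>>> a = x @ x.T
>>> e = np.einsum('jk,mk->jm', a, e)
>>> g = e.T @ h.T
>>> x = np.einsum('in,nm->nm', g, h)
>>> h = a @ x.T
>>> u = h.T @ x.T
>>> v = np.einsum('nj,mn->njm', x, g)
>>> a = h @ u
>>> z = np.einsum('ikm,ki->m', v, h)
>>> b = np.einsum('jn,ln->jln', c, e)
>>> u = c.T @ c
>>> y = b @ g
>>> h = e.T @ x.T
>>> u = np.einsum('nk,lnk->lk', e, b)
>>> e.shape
(13, 31)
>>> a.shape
(13, 3)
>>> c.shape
(23, 31)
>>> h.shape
(31, 3)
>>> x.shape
(3, 13)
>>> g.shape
(31, 3)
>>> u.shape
(23, 31)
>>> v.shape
(3, 13, 31)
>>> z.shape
(31,)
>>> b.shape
(23, 13, 31)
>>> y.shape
(23, 13, 3)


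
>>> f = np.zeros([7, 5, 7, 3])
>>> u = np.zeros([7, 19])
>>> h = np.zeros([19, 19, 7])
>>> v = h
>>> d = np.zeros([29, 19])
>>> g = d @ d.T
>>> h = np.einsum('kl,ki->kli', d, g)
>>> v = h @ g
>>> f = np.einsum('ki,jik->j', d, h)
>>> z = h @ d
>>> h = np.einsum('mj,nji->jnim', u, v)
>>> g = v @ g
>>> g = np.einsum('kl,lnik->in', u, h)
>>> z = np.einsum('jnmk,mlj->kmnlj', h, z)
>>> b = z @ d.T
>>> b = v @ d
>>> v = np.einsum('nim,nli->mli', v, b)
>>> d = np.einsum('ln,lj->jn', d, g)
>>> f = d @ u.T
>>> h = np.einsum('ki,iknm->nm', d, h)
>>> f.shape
(29, 7)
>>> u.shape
(7, 19)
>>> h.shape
(29, 7)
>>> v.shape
(29, 19, 19)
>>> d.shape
(29, 19)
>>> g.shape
(29, 29)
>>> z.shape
(7, 29, 29, 19, 19)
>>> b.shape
(29, 19, 19)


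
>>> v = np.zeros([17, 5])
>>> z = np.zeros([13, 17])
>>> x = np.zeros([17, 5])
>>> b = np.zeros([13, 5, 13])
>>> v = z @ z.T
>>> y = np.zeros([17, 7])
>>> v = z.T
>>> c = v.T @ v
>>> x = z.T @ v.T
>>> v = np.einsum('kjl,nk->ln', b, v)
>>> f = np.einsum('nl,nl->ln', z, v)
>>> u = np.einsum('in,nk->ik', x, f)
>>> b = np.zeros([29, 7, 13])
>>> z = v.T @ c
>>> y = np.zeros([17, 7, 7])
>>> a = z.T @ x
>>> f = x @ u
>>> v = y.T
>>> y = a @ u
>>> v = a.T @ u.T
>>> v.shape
(17, 17)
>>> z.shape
(17, 13)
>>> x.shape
(17, 17)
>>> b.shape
(29, 7, 13)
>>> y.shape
(13, 13)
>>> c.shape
(13, 13)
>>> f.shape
(17, 13)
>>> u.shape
(17, 13)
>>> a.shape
(13, 17)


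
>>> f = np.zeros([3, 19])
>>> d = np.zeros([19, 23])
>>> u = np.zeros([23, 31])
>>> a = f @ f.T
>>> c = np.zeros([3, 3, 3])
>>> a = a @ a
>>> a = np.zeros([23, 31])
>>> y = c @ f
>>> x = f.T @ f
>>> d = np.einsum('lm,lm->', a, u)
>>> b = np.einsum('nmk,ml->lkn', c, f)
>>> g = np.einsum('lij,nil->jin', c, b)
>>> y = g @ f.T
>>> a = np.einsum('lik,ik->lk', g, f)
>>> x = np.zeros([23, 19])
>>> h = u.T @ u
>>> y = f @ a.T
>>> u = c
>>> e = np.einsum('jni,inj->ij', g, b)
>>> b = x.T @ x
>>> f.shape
(3, 19)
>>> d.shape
()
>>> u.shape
(3, 3, 3)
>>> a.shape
(3, 19)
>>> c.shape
(3, 3, 3)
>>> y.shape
(3, 3)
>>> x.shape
(23, 19)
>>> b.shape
(19, 19)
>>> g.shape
(3, 3, 19)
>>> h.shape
(31, 31)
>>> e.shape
(19, 3)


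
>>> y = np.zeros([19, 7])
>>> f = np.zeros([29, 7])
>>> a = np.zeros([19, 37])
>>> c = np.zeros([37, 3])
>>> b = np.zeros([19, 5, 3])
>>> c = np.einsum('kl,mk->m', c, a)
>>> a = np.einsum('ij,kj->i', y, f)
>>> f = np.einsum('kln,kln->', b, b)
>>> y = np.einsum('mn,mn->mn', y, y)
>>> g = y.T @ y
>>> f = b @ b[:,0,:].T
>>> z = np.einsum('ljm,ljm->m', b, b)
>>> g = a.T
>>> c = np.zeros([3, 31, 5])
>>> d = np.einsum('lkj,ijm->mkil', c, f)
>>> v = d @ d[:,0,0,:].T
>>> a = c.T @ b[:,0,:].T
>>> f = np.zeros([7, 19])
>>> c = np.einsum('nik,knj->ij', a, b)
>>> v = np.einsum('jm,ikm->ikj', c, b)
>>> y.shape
(19, 7)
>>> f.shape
(7, 19)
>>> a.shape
(5, 31, 19)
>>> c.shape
(31, 3)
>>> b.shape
(19, 5, 3)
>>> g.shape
(19,)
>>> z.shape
(3,)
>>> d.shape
(19, 31, 19, 3)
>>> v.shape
(19, 5, 31)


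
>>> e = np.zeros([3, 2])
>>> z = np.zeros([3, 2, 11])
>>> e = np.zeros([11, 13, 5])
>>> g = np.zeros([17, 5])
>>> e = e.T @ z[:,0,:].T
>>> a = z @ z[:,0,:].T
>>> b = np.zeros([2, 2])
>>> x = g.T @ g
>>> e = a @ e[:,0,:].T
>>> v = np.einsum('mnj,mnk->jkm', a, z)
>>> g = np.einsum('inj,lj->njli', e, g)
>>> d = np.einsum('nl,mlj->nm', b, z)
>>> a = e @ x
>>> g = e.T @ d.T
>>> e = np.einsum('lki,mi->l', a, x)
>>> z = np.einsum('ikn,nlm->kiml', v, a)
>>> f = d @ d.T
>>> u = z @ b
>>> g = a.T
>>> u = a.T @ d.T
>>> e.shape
(3,)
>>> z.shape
(11, 3, 5, 2)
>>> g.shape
(5, 2, 3)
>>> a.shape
(3, 2, 5)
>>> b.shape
(2, 2)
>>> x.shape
(5, 5)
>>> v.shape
(3, 11, 3)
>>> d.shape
(2, 3)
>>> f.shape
(2, 2)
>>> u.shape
(5, 2, 2)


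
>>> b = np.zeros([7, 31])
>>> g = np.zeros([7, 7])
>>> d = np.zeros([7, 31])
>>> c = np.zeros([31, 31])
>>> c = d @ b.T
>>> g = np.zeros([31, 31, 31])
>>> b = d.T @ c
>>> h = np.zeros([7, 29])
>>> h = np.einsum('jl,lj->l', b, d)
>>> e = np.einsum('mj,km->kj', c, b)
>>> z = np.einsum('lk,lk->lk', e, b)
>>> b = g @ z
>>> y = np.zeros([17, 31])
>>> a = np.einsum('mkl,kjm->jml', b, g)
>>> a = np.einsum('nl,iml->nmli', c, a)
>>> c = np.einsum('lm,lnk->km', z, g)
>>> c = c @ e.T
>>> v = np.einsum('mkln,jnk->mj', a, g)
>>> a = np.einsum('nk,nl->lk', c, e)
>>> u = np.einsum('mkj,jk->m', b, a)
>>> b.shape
(31, 31, 7)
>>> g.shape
(31, 31, 31)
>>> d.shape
(7, 31)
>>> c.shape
(31, 31)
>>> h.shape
(7,)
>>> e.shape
(31, 7)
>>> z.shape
(31, 7)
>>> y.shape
(17, 31)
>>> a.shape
(7, 31)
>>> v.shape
(7, 31)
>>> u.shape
(31,)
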